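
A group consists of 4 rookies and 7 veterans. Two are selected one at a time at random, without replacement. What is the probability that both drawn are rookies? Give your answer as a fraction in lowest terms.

6/55

Multiply the conditional probabilities at each draw: 4/11 · 3/10 = 12/110 = 6/55.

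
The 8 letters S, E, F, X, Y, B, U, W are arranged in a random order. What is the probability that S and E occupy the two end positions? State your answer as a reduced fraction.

There are 8! = 40320 arrangements.
Place S and E at the ends in 2 ways, arrange the remaining 6 in 6! = 720 ways: 2·720 = 1440.
Probability = 1440/40320 = 1/28.

1/28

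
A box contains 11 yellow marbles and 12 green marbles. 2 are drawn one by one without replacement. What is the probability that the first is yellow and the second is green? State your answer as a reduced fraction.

Multiply the conditional probabilities at each draw: 11/23 · 12/22 = 132/506 = 6/23.

6/23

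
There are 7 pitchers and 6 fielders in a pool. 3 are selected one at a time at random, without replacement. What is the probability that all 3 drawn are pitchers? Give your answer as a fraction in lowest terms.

35/286

Multiply the conditional probabilities at each draw: 7/13 · 6/12 · 5/11 = 210/1716 = 35/286.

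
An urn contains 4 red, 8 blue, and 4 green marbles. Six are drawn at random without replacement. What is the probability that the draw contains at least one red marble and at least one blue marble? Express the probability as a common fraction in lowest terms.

126/143

There are C(16,6) = 8008 possible draws.
By inclusion-exclusion on the complements, draws missing all red or all blue: C(12,6) + C(8,6) − C(4,6) = 924 + 28 − 0 = 952.
So draws with at least one of each: 8008 − 952 = 7056, probability 7056/8008 = 126/143.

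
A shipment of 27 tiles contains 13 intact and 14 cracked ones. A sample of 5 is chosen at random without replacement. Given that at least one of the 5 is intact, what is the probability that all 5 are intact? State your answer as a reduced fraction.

99/6056

Work in counts. Selections with at least one intact: C(27,5) − C(14,5) = 80730 − 2002 = 78728.
Of those, selections where all 5 are intact: C(13,5) = 1287.
Conditional probability = 1287/78728 = 99/6056.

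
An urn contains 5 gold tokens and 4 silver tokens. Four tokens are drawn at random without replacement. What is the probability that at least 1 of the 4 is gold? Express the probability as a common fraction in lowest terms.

There are C(9,4) = 126 ways to choose the 4.
The complement is all 4 are silver: C(4,4) = 1.
Probability = 1 − 1/126 = 125/126.

125/126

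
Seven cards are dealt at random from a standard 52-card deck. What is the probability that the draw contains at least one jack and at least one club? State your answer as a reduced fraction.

53122231/133784560

There are C(52,7) = 133784560 possible draws.
By inclusion-exclusion on the complements, draws missing all jacks or all clubs: C(48,7) + C(39,7) − C(36,7) = 73629072 + 15380937 − 8347680 = 80662329.
So draws with at least one of each: 133784560 − 80662329 = 53122231, probability 53122231/133784560.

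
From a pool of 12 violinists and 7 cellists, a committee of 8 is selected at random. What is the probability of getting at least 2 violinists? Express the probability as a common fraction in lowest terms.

12595/12597

Total selections: C(19,8) = 75582.
Favorable selections (at least 2 violinists): C(12,2)·C(7,6) + C(12,3)·C(7,5) + C(12,4)·C(7,4) + C(12,5)·C(7,3) + C(12,6)·C(7,2) + C(12,7)·C(7,1) + C(12,8)·C(7,0) = 462 + 4620 + 17325 + 27720 + 19404 + 5544 + 495 = 75570.
Probability = 75570/75582 = 12595/12597.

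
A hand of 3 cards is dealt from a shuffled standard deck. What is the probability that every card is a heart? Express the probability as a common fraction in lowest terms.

11/850

There are C(52,3) = 22100 possible 3-card hands.
Hands that are all hearts: C(13,3) = 286.
Probability = 286/22100 = 11/850.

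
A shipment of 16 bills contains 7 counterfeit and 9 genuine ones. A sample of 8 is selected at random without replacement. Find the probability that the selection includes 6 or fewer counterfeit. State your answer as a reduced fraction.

1429/1430

Total selections: C(16,8) = 12870.
The complement is exactly 7 counterfeit: C(7,7)·C(9,1) = 9.
Probability = 1 − 9/12870 = 12861/12870 = 1429/1430.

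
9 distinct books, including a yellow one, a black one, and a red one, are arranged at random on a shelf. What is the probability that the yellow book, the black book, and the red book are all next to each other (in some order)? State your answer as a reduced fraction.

1/12

There are 9! = 362880 arrangements.
Treat the three as one block: 7! placements × 3! orders within the block = 5040·6 = 30240.
Probability = 30240/362880 = 1/12.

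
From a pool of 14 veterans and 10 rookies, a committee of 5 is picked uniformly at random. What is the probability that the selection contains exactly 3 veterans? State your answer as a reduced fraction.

195/506

Total number of selections: C(24,5) = 42504.
Selections with exactly 3 veterans: choose 3 of the 14 veterans and 2 of the 10 rookies, C(14,3)·C(10,2) = 364·45 = 16380.
Probability = 16380/42504 = 195/506.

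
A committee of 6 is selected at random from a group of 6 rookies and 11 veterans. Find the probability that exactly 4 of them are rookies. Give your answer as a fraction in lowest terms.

There are C(17,6) = 12376 ways to choose 6 from 17.
Selections with exactly 4 rookies: choose 4 of the 6 rookies and 2 of the 11 veterans, C(6,4)·C(11,2) = 15·55 = 825.
Probability = 825/12376.

825/12376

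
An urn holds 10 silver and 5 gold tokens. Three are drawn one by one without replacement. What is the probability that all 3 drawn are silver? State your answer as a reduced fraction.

24/91

Multiply the conditional probabilities at each draw: 10/15 · 9/14 · 8/13 = 720/2730 = 24/91.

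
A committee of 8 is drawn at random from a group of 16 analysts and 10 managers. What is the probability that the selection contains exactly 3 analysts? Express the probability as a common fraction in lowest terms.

There are C(26,8) = 1562275 ways to choose 8 from 26.
Selections with exactly 3 analysts: choose 3 of the 16 analysts and 5 of the 10 managers, C(16,3)·C(10,5) = 560·252 = 141120.
Probability = 141120/1562275 = 28224/312455.

28224/312455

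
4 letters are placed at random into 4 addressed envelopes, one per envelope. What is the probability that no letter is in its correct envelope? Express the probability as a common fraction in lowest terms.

3/8

There are 4! = 24 assignments.
By inclusion-exclusion, assignments with no fixed points: C(4,0)·4! − C(4,1)·3! + C(4,2)·2! − C(4,3)·1! + C(4,4)·0! = 9.
Probability = 9/24 = 3/8.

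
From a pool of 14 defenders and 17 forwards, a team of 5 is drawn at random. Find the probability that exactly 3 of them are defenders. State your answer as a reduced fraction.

7072/24273

The sample space is all 5-subsets of the 31: C(31,5) = 169911.
Selections with exactly 3 defenders: choose 3 of the 14 defenders and 2 of the 17 forwards, C(14,3)·C(17,2) = 364·136 = 49504.
Probability = 49504/169911 = 7072/24273.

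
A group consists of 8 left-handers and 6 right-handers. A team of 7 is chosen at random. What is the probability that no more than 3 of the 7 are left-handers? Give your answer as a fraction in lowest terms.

Total selections: C(14,7) = 3432.
Favorable selections (no more than 3 left-handers): C(8,1)·C(6,6) + C(8,2)·C(6,5) + C(8,3)·C(6,4) = 8 + 168 + 840 = 1016.
Probability = 1016/3432 = 127/429.

127/429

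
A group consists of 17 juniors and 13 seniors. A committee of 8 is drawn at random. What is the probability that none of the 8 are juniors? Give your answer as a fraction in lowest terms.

There are C(30,8) = 5852925 possible selections.
Selections with no juniors (all seniors): C(13,8) = 1287.
Probability = 1287/5852925 = 11/50025.

11/50025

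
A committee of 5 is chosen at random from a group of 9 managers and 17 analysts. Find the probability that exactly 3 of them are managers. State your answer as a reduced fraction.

2856/16445

Total number of selections: C(26,5) = 65780.
Selections with exactly 3 managers: choose 3 of the 9 managers and 2 of the 17 analysts, C(9,3)·C(17,2) = 84·136 = 11424.
Probability = 11424/65780 = 2856/16445.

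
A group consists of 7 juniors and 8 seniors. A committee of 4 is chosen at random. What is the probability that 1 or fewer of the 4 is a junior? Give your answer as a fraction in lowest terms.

Total selections: C(15,4) = 1365.
Favorable selections (1 or fewer junior): C(7,0)·C(8,4) + C(7,1)·C(8,3) = 70 + 392 = 462.
Probability = 462/1365 = 22/65.

22/65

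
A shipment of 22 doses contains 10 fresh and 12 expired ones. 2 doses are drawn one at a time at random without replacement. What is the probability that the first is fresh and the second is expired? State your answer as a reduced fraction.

Multiply the conditional probabilities at each draw: 10/22 · 12/21 = 120/462 = 20/77.

20/77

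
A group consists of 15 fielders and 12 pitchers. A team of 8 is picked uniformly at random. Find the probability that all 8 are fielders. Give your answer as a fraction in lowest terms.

1/345

There are C(27,8) = 2220075 possible selections.
Selections with all fielders: C(15,8) = 6435.
Probability = 6435/2220075 = 1/345.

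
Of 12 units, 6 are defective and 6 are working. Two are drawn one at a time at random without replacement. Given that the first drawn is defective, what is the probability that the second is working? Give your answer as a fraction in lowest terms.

After removing one defective, 11 remain: 5 defective and 6 working.
So the probability the next is working is 6/11.

6/11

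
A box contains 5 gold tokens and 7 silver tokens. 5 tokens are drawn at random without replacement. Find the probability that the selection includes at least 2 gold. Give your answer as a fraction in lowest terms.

149/198

Total selections: C(12,5) = 792.
Favorable selections (at least 2 gold): C(5,2)·C(7,3) + C(5,3)·C(7,2) + C(5,4)·C(7,1) + C(5,5)·C(7,0) = 350 + 210 + 35 + 1 = 596.
Probability = 596/792 = 149/198.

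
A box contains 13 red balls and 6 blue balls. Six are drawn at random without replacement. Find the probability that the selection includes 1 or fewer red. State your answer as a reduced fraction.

79/27132

Total selections: C(19,6) = 27132.
Favorable selections (1 or fewer red): C(13,0)·C(6,6) + C(13,1)·C(6,5) = 1 + 78 = 79.
Probability = 79/27132.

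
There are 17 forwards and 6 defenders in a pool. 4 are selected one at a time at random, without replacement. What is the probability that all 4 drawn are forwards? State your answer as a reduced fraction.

Multiply the conditional probabilities at each draw: 17/23 · 16/22 · 15/21 · 14/20 = 57120/212520 = 68/253.

68/253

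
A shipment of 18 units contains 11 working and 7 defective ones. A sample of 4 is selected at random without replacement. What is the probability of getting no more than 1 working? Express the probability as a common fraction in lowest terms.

Total selections: C(18,4) = 3060.
Favorable selections (no more than 1 working): C(11,0)·C(7,4) + C(11,1)·C(7,3) = 35 + 385 = 420.
Probability = 420/3060 = 7/51.

7/51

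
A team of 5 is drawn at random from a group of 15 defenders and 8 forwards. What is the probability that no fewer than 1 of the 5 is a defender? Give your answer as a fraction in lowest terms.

4799/4807

Total selections: C(23,5) = 33649.
The complement is all 5 are forwards: C(8,5) = 56.
Probability = 1 − 56/33649 = 33593/33649 = 4799/4807.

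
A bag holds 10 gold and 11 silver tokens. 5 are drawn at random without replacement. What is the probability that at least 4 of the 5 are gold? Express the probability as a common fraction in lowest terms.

122/969

There are C(21,5) = 20349 ways to choose the 5.
Favorable selections (at least 4 gold): C(10,4)·C(11,1) + C(10,5)·C(11,0) = 2310 + 252 = 2562.
Probability = 2562/20349 = 122/969.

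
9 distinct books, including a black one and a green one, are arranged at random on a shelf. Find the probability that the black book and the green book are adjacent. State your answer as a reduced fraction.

2/9

There are 9! = 362880 arrangements.
Treat the black book and the green book as a block: 8! arrangements of the blocks × 2 orders within the block = 2·40320 = 80640.
Probability = 80640/362880 = 2/9.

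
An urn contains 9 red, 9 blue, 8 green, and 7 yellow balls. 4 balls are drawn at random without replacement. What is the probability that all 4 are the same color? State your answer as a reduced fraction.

There are C(33,4) = 40920 ways to draw 4 balls.
All same color: C(9,4) + C(9,4) + C(8,4) + C(7,4) = 126 + 126 + 70 + 35 = 357.
Probability = 357/40920 = 119/13640.

119/13640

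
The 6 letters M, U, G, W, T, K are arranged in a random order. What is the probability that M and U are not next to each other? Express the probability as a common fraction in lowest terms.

2/3

There are 6! = 720 arrangements.
Arrangements with M and U adjacent: 2·5! = 240.
So not adjacent: 720 − 240 = 480, probability 480/720 = 2/3.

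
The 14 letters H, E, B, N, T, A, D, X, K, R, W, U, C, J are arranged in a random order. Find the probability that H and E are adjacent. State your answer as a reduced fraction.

1/7

There are 14! = 87178291200 arrangements.
Treat H and E as a block: 13! arrangements of the blocks × 2 orders within the block = 2·6227020800 = 12454041600.
Probability = 12454041600/87178291200 = 1/7.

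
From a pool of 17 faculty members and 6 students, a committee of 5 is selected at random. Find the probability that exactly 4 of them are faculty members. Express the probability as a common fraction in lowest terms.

There are C(23,5) = 33649 ways to choose 5 from 23.
Selections with exactly 4 faculty members: choose 4 of the 17 faculty members and 1 of the 6 students, C(17,4)·C(6,1) = 2380·6 = 14280.
Probability = 14280/33649 = 2040/4807.

2040/4807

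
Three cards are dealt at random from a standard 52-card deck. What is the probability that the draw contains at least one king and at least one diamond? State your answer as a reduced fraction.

There are C(52,3) = 22100 possible draws.
By inclusion-exclusion on the complements, draws missing all kings or all diamonds: C(48,3) + C(39,3) − C(36,3) = 17296 + 9139 − 7140 = 19295.
So draws with at least one of each: 22100 − 19295 = 2805, probability 2805/22100 = 33/260.

33/260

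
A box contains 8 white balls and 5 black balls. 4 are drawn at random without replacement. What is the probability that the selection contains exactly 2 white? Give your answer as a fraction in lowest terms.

There are C(13,4) = 715 ways to choose 4 from 13.
Selections with exactly 2 white: choose 2 of the 8 white and 2 of the 5 black, C(8,2)·C(5,2) = 28·10 = 280.
Probability = 280/715 = 56/143.

56/143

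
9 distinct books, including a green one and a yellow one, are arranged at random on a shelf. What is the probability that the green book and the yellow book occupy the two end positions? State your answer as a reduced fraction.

1/36

There are 9! = 362880 arrangements.
Place the green book and the yellow book at the ends in 2 ways, arrange the remaining 7 in 7! = 5040 ways: 2·5040 = 10080.
Probability = 10080/362880 = 1/36.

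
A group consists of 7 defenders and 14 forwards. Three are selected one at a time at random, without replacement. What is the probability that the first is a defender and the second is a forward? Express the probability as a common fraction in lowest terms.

7/30

Multiply the conditional probabilities at each draw: 7/21 · 14/20 = 98/420 = 7/30.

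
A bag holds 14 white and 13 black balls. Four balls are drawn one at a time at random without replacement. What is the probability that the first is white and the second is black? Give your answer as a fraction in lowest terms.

Multiply the conditional probabilities at each draw: 14/27 · 13/26 = 182/702 = 7/27.

7/27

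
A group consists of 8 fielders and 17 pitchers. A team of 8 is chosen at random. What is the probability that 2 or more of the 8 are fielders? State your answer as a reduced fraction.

There are C(25,8) = 1081575 ways to choose the 8.
Count the complement (fewer than 2 fielders): C(8,0)·C(17,8) + C(8,1)·C(17,7) = 24310 + 155584 = 179894.
Probability = 1 − 179894/1081575 = 901681/1081575 = 81971/98325.

81971/98325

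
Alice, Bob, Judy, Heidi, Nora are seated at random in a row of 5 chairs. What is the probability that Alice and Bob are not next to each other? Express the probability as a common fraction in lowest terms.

3/5

There are 5! = 120 arrangements.
Arrangements with Alice and Bob adjacent: 2·4! = 48.
So not adjacent: 120 − 48 = 72, probability 72/120 = 3/5.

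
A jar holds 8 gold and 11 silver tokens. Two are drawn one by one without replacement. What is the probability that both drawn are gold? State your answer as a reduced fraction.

28/171

Multiply the conditional probabilities at each draw: 8/19 · 7/18 = 56/342 = 28/171.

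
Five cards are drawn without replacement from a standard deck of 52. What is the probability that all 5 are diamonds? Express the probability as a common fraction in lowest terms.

33/66640

There are C(52,5) = 2598960 possible 5-card hands.
Hands that are all diamonds: C(13,5) = 1287.
Probability = 1287/2598960 = 33/66640.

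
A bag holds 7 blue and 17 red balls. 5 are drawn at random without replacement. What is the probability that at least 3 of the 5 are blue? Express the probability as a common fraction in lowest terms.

Total selections: C(24,5) = 42504.
Favorable selections (at least 3 blue): C(7,3)·C(17,2) + C(7,4)·C(17,1) + C(7,5)·C(17,0) = 4760 + 595 + 21 = 5376.
Probability = 5376/42504 = 32/253.

32/253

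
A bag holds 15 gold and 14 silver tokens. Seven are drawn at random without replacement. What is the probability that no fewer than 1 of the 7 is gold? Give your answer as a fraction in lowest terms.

9983/10005

There are C(29,7) = 1560780 ways to choose the 7.
Favorable selections (no fewer than 1 gold): C(15,1)·C(14,6) + C(15,2)·C(14,5) + C(15,3)·C(14,4) + C(15,4)·C(14,3) + C(15,5)·C(14,2) + C(15,6)·C(14,1) + C(15,7)·C(14,0) = 45045 + 210210 + 455455 + 496860 + 273273 + 70070 + 6435 = 1557348.
Probability = 1557348/1560780 = 9983/10005.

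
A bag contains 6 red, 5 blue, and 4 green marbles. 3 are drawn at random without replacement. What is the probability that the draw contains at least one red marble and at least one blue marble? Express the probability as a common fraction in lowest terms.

There are C(15,3) = 455 possible draws.
By inclusion-exclusion on the complements, draws missing all red or all blue: C(9,3) + C(10,3) − C(4,3) = 84 + 120 − 4 = 200.
So draws with at least one of each: 455 − 200 = 255, probability 255/455 = 51/91.

51/91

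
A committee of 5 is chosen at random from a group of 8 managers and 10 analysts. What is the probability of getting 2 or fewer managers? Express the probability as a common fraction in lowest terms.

Total selections: C(18,5) = 8568.
Favorable selections (2 or fewer managers): C(8,0)·C(10,5) + C(8,1)·C(10,4) + C(8,2)·C(10,3) = 252 + 1680 + 3360 = 5292.
Probability = 5292/8568 = 21/34.

21/34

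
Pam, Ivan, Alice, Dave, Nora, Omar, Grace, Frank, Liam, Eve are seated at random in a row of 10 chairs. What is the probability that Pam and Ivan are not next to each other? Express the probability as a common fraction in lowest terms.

4/5

There are 10! = 3628800 arrangements.
Arrangements with Pam and Ivan adjacent: 2·9! = 725760.
So not adjacent: 3628800 − 725760 = 2903040, probability 2903040/3628800 = 4/5.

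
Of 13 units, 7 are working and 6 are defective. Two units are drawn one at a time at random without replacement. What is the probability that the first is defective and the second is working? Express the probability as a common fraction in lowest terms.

Multiply the conditional probabilities at each draw: 6/13 · 7/12 = 42/156 = 7/26.

7/26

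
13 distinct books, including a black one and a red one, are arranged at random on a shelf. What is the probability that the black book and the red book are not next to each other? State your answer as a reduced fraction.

There are 13! = 6227020800 arrangements.
Arrangements with the black book and the red book adjacent: 2·12! = 958003200.
So not adjacent: 6227020800 − 958003200 = 5269017600, probability 5269017600/6227020800 = 11/13.

11/13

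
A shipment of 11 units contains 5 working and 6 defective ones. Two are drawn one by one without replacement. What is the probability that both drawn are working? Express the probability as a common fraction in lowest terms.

2/11

Multiply the conditional probabilities at each draw: 5/11 · 4/10 = 20/110 = 2/11.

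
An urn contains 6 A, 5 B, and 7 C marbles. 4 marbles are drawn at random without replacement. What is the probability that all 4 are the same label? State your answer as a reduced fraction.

There are C(18,4) = 3060 ways to draw 4 marbles.
All same label: C(6,4) + C(5,4) + C(7,4) = 15 + 5 + 35 = 55.
Probability = 55/3060 = 11/612.

11/612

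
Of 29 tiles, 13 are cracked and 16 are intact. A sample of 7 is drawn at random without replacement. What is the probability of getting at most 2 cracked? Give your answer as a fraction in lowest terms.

Total selections: C(29,7) = 1560780.
Favorable selections (at most 2 cracked): C(13,0)·C(16,7) + C(13,1)·C(16,6) + C(13,2)·C(16,5) = 11440 + 104104 + 340704 = 456248.
Probability = 456248/1560780 = 8774/30015.

8774/30015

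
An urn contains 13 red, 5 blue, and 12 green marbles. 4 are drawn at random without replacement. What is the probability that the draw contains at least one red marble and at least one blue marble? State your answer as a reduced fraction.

There are C(30,4) = 27405 possible draws.
By inclusion-exclusion on the complements, draws missing all red or all blue: C(17,4) + C(25,4) − C(12,4) = 2380 + 12650 − 495 = 14535.
So draws with at least one of each: 27405 − 14535 = 12870, probability 12870/27405 = 286/609.

286/609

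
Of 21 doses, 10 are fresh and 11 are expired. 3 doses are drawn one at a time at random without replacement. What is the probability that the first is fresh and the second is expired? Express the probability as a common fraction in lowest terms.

Multiply the conditional probabilities at each draw: 10/21 · 11/20 = 110/420 = 11/42.

11/42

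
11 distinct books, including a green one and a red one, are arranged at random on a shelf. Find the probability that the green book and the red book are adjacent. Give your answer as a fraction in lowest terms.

There are 11! = 39916800 arrangements.
Treat the green book and the red book as a block: 10! arrangements of the blocks × 2 orders within the block = 2·3628800 = 7257600.
Probability = 7257600/39916800 = 2/11.

2/11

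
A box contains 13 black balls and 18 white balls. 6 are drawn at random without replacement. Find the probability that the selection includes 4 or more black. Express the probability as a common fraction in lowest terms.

Total selections: C(31,6) = 736281.
Favorable selections (4 or more black): C(13,4)·C(18,2) + C(13,5)·C(18,1) + C(13,6)·C(18,0) = 109395 + 23166 + 1716 = 134277.
Probability = 134277/736281 = 3443/18879.

3443/18879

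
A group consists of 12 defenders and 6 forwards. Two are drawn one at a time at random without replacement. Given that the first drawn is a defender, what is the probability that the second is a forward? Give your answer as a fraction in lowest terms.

6/17

After removing one defender, 17 remain: 11 defenders and 6 forwards.
So the probability the next is a forward is 6/17.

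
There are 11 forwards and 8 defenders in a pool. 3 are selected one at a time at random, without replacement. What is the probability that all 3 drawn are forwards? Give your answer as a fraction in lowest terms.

55/323

Multiply the conditional probabilities at each draw: 11/19 · 10/18 · 9/17 = 990/5814 = 55/323.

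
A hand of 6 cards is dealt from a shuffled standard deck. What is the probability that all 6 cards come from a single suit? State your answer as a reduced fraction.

There are C(52,6) = 20358520 possible 6-card hands.
Hands of one suit: 4 suits × C(13,6) = 4·1716 = 6864.
Probability = 6864/20358520 = 66/195755.

66/195755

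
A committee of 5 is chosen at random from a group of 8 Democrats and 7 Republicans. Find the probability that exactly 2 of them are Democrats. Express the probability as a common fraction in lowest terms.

140/429

Total number of selections: C(15,5) = 3003.
Selections with exactly 2 Democrats: choose 2 of the 8 Democrats and 3 of the 7 Republicans, C(8,2)·C(7,3) = 28·35 = 980.
Probability = 980/3003 = 140/429.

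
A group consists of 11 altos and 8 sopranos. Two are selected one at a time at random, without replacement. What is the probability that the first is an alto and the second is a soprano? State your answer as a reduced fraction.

Multiply the conditional probabilities at each draw: 11/19 · 8/18 = 88/342 = 44/171.

44/171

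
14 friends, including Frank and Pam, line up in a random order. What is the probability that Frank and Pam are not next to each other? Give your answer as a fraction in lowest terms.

There are 14! = 87178291200 arrangements.
Arrangements with Frank and Pam adjacent: 2·13! = 12454041600.
So not adjacent: 87178291200 − 12454041600 = 74724249600, probability 74724249600/87178291200 = 6/7.

6/7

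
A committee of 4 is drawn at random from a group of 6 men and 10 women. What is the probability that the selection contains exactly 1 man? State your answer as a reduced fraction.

36/91

Total number of selections: C(16,4) = 1820.
Selections with exactly 1 man: choose 1 of the 6 men and 3 of the 10 women, C(6,1)·C(10,3) = 6·120 = 720.
Probability = 720/1820 = 36/91.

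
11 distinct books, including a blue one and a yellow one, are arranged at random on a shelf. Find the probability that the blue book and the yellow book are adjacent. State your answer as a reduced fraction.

There are 11! = 39916800 arrangements.
Treat the blue book and the yellow book as a block: 10! arrangements of the blocks × 2 orders within the block = 2·3628800 = 7257600.
Probability = 7257600/39916800 = 2/11.

2/11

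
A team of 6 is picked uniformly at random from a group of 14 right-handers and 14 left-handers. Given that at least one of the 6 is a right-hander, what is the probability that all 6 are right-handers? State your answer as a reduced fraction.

Work in counts. Selections with at least one right-hander: C(28,6) − C(14,6) = 376740 − 3003 = 373737.
Of those, selections where all 6 are right-handers: C(14,6) = 3003.
Conditional probability = 3003/373737 = 11/1369.

11/1369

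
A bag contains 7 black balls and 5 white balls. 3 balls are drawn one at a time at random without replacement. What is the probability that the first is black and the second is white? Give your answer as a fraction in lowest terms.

Multiply the conditional probabilities at each draw: 7/12 · 5/11 = 35/132.

35/132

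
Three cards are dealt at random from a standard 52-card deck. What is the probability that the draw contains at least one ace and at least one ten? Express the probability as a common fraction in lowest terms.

There are C(52,3) = 22100 possible draws.
By inclusion-exclusion on the complements, draws missing all aces or all tens: C(48,3) + C(48,3) − C(44,3) = 17296 + 17296 − 13244 = 21348.
So draws with at least one of each: 22100 − 21348 = 752, probability 752/22100 = 188/5525.

188/5525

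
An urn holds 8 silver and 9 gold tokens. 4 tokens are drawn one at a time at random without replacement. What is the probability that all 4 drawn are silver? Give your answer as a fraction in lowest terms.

1/34

Multiply the conditional probabilities at each draw: 8/17 · 7/16 · 6/15 · 5/14 = 1680/57120 = 1/34.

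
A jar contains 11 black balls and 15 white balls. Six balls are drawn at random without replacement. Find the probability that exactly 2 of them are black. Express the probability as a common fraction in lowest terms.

There are C(26,6) = 230230 ways to choose 6 from 26.
Selections with exactly 2 black: choose 2 of the 11 black and 4 of the 15 white, C(11,2)·C(15,4) = 55·1365 = 75075.
Probability = 75075/230230 = 15/46.

15/46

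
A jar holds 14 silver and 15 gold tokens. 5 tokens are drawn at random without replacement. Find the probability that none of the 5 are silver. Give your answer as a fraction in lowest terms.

There are C(29,5) = 118755 possible selections.
Selections with no silver (all gold): C(15,5) = 3003.
Probability = 3003/118755 = 11/435.

11/435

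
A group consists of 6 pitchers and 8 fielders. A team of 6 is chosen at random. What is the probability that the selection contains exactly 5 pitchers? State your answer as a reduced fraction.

16/1001

Total number of selections: C(14,6) = 3003.
Selections with exactly 5 pitchers: choose 5 of the 6 pitchers and 1 of the 8 fielders, C(6,5)·C(8,1) = 6·8 = 48.
Probability = 48/3003 = 16/1001.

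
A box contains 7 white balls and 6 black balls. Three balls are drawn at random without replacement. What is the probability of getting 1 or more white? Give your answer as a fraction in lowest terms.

Total selections: C(13,3) = 286.
The complement is all 3 are black: C(6,3) = 20.
Probability = 1 − 20/286 = 266/286 = 133/143.

133/143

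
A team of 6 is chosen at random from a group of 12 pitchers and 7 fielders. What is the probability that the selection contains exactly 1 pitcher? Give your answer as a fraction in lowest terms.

3/323

There are C(19,6) = 27132 ways to choose 6 from 19.
Selections with exactly 1 pitcher: choose 1 of the 12 pitchers and 5 of the 7 fielders, C(12,1)·C(7,5) = 12·21 = 252.
Probability = 252/27132 = 3/323.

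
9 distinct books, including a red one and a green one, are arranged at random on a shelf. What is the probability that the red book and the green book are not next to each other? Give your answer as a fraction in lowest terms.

7/9

There are 9! = 362880 arrangements.
Arrangements with the red book and the green book adjacent: 2·8! = 80640.
So not adjacent: 362880 − 80640 = 282240, probability 282240/362880 = 7/9.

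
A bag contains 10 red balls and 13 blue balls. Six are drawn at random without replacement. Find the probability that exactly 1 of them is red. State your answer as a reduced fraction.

There are C(23,6) = 100947 ways to choose 6 from 23.
Selections with exactly 1 red: choose 1 of the 10 red and 5 of the 13 blue, C(10,1)·C(13,5) = 10·1287 = 12870.
Probability = 12870/100947 = 390/3059.

390/3059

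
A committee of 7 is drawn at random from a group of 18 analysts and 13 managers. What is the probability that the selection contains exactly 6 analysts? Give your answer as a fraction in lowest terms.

Total number of selections: C(31,7) = 2629575.
Selections with exactly 6 analysts: choose 6 of the 18 analysts and 1 of the 13 managers, C(18,6)·C(13,1) = 18564·13 = 241332.
Probability = 241332/2629575 = 6188/67425.

6188/67425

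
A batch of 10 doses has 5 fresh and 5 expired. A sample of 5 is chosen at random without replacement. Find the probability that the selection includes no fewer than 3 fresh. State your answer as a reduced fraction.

1/2

There are C(10,5) = 252 ways to choose the 5.
Favorable selections (no fewer than 3 fresh): C(5,3)·C(5,2) + C(5,4)·C(5,1) + C(5,5)·C(5,0) = 100 + 25 + 1 = 126.
Probability = 126/252 = 1/2.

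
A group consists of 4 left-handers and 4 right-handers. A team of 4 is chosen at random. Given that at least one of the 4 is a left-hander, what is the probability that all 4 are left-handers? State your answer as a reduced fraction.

Work in counts. Selections with at least one left-hander: C(8,4) − C(4,4) = 70 − 1 = 69.
Of those, selections where all 4 are left-handers: C(4,4) = 1.
Conditional probability = 1/69.

1/69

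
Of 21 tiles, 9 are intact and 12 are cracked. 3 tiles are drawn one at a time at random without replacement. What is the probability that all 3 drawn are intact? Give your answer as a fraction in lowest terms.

6/95

Multiply the conditional probabilities at each draw: 9/21 · 8/20 · 7/19 = 504/7980 = 6/95.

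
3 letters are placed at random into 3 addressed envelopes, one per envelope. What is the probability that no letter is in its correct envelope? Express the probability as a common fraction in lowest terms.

There are 3! = 6 assignments.
By inclusion-exclusion, assignments with no fixed points: C(3,0)·3! − C(3,1)·2! + C(3,2)·1! − C(3,3)·0! = 2.
Probability = 2/6 = 1/3.

1/3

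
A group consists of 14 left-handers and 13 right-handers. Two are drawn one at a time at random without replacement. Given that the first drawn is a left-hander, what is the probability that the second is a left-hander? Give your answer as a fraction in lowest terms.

1/2

After removing one left-hander, 26 remain: 13 left-handers and 13 right-handers.
So the probability the next is a left-hander is 13/26 = 1/2.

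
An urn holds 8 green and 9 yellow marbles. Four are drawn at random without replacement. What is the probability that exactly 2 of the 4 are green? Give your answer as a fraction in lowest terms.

36/85

Total number of selections: C(17,4) = 2380.
Selections with exactly 2 green: choose 2 of the 8 green and 2 of the 9 yellow, C(8,2)·C(9,2) = 28·36 = 1008.
Probability = 1008/2380 = 36/85.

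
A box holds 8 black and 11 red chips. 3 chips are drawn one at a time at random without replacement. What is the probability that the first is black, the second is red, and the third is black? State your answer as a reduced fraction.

Multiply the conditional probabilities at each draw: 8/19 · 11/18 · 7/17 = 616/5814 = 308/2907.

308/2907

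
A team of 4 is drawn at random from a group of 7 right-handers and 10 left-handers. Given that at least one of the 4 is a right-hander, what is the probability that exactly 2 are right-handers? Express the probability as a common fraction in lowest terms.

Work in counts. Selections with at least one right-hander: C(17,4) − C(10,4) = 2380 − 210 = 2170.
Of those, selections where exactly 2 are right-handers: C(7,2)·C(10,2) = 21·45 = 945.
Conditional probability = 945/2170 = 27/62.

27/62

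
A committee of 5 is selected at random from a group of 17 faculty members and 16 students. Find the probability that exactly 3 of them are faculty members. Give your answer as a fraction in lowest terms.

The sample space is all 5-subsets of the 33: C(33,5) = 237336.
Selections with exactly 3 faculty members: choose 3 of the 17 faculty members and 2 of the 16 students, C(17,3)·C(16,2) = 680·120 = 81600.
Probability = 81600/237336 = 3400/9889.

3400/9889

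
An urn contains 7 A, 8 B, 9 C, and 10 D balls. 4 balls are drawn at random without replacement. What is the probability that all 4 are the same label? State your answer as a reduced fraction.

There are C(34,4) = 46376 ways to draw 4 balls.
All same label: C(7,4) + C(8,4) + C(9,4) + C(10,4) = 35 + 70 + 126 + 210 = 441.
Probability = 441/46376.

441/46376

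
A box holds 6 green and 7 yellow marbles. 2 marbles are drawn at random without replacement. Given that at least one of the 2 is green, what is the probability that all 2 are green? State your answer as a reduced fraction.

Work in counts. Selections with at least one green: C(13,2) − C(7,2) = 78 − 21 = 57.
Of those, selections where all 2 are green: C(6,2) = 15.
Conditional probability = 15/57 = 5/19.

5/19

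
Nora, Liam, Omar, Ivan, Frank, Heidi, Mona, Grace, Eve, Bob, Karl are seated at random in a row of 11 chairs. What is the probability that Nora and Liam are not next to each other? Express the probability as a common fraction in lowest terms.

There are 11! = 39916800 arrangements.
Arrangements with Nora and Liam adjacent: 2·10! = 7257600.
So not adjacent: 39916800 − 7257600 = 32659200, probability 32659200/39916800 = 9/11.

9/11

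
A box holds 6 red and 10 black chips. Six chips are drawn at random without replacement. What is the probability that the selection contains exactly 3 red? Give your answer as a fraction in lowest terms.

Total number of selections: C(16,6) = 8008.
Selections with exactly 3 red: choose 3 of the 6 red and 3 of the 10 black, C(6,3)·C(10,3) = 20·120 = 2400.
Probability = 2400/8008 = 300/1001.

300/1001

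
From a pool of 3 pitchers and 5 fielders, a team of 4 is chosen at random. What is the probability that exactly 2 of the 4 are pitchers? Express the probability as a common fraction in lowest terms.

The sample space is all 4-subsets of the 8: C(8,4) = 70.
Selections with exactly 2 pitchers: choose 2 of the 3 pitchers and 2 of the 5 fielders, C(3,2)·C(5,2) = 3·10 = 30.
Probability = 30/70 = 3/7.

3/7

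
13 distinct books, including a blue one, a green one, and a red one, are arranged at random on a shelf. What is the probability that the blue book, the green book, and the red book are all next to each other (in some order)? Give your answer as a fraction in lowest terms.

1/26

There are 13! = 6227020800 arrangements.
Treat the three as one block: 11! placements × 3! orders within the block = 39916800·6 = 239500800.
Probability = 239500800/6227020800 = 1/26.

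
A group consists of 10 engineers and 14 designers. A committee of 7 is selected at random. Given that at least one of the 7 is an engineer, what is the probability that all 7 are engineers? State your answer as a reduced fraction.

5/14278

Work in counts. Selections with at least one engineer: C(24,7) − C(14,7) = 346104 − 3432 = 342672.
Of those, selections where all 7 are engineers: C(10,7) = 120.
Conditional probability = 120/342672 = 5/14278.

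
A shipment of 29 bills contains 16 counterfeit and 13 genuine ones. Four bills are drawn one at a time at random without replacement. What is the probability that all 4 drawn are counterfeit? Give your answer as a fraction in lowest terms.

Multiply the conditional probabilities at each draw: 16/29 · 15/28 · 14/27 · 13/26 = 43680/570024 = 20/261.

20/261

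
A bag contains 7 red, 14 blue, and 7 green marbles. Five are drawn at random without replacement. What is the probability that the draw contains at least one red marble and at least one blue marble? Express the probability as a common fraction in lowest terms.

There are C(28,5) = 98280 possible draws.
By inclusion-exclusion on the complements, draws missing all red or all blue: C(21,5) + C(14,5) − C(7,5) = 20349 + 2002 − 21 = 22330.
So draws with at least one of each: 98280 − 22330 = 75950, probability 75950/98280 = 1085/1404.

1085/1404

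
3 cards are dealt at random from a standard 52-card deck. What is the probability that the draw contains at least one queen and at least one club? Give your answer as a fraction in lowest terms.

There are C(52,3) = 22100 possible draws.
By inclusion-exclusion on the complements, draws missing all queens or all clubs: C(48,3) + C(39,3) − C(36,3) = 17296 + 9139 − 7140 = 19295.
So draws with at least one of each: 22100 − 19295 = 2805, probability 2805/22100 = 33/260.

33/260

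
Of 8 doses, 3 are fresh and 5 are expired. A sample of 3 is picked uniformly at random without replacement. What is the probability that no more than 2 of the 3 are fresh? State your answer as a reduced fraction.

55/56

There are C(8,3) = 56 ways to choose the 3.
The complement is exactly 3 fresh: C(3,3)·C(5,0) = 1.
Probability = 1 − 1/56 = 55/56.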